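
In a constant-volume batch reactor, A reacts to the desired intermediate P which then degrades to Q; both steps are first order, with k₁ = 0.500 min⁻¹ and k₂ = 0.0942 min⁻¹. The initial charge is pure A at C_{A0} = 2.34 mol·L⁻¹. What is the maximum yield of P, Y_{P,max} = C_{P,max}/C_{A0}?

0.679

At the optimum, C_{P,max}/C_{A0} = (k₁/k₂)^[k₂/(k₂−k₁)].
= (0.500/0.0942)^(0.0942/(0.0942−0.500)) = (5.308)^(-0.2321) = 0.6788.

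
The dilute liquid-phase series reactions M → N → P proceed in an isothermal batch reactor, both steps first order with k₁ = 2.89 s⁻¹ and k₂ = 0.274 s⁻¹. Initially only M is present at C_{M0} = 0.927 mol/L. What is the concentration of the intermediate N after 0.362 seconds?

0.568 mol/L

Solving the coupled first-order balances gives C_N(t) = [k₁/(k₂−k₁)]·C_{M0}·(e^(−k₁t) − e^(−k₂t)).
e^(−k₁t) = e^(−2.89×0.362) = e^(−1.046) = 0.3513; e^(−k₂t) = e^(−0.09919) = 0.9056.
C_N = 2.89×0.927/(0.274−2.89) × (0.3513−0.9056) = (-1.024)×(-0.5543) = 0.5677 mol/L.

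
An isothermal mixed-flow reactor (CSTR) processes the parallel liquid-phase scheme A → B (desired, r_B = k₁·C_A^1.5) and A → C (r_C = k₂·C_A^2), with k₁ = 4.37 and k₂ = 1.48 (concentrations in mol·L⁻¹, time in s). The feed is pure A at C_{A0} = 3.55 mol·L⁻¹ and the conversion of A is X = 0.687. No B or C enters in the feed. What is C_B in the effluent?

Exit C_A = C_{A0}(1−X) = 3.55×0.313 = 1.111 mol·L⁻¹.
A CSTR operates uniformly at the exit composition, giving r_B = 5.118 and r_C = 1.827 (each k·C_A^n at C_A = 1.111).
Fraction of consumed A going to B: r_B/(r_B+r_C) = 0.7369.
C_B = 0.7369·C_{A0}·X = 0.7369×3.55×0.687 = 1.80 mol·L⁻¹.

1.80 mol·L⁻¹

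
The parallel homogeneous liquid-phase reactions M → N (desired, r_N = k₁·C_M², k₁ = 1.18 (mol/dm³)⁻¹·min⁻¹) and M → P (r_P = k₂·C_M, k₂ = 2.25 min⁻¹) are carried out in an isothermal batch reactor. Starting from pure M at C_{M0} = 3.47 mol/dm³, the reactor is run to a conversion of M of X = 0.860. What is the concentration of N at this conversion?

C_M = C_{M0}(1−X) = 0.4858 mol/dm³.
Along a PFR/batch, dC_P/dC_M = −r_P/(r_N+r_P) = −k₂/(k₂+k₁·C_M).
Integrating from C_{M0} to C_M: C_P = (2.25/1.18)·ln[(2.25+1.18·3.47)/(2.25+1.18·0.486)] = 1.907·ln(6.345/2.823) = 1.544 mol/dm³.
Then C_N = (C_{M0}−C_M) − C_P = 2.984 − 1.544 = 1.440 mol/dm³.

1.44 mol/dm³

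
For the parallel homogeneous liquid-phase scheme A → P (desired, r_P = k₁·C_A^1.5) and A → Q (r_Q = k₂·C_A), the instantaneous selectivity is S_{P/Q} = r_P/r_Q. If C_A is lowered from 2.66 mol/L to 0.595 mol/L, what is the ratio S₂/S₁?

0.473

S_{P/Q} = (k₁/k₂)·C_A^0.5, so S₂/S₁ = (C_{A,2}/C_{A,1})^0.5.
= (0.595/2.66)^0.5 = (0.2237)^0.5 = 0.473.
Selectivity toward P falls as C_A falls — high-concentration operation is favoured.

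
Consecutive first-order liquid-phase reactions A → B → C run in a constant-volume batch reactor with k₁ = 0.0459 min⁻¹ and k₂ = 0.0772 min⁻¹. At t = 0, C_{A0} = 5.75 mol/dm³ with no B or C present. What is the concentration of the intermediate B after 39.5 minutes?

Solving the coupled first-order balances gives C_B(t) = [k₁/(k₂−k₁)]·C_{A0}·(e^(−k₁t) − e^(−k₂t)).
e^(−k₁t) = e^(−0.0459×39.5) = e^(−1.813) = 0.1632; e^(−k₂t) = e^(−3.049) = 0.04739.
C_B = 0.0459×5.75/(0.0772−0.0459) × (0.1632−0.04739) = 8.432×0.1158 = 0.9762 mol/dm³.

0.976 mol/dm³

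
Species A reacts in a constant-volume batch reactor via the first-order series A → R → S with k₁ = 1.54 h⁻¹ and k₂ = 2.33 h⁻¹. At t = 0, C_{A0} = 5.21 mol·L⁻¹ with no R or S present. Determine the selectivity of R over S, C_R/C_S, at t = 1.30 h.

Solving the coupled first-order balances gives C_R(t) = [k₁/(k₂−k₁)]·C_{A0}·(e^(−k₁t) − e^(−k₂t)).
e^(−k₁t) = e^(−1.54×1.30) = e^(−2.002) = 0.1351; e^(−k₂t) = e^(−3.029) = 0.04836.
C_R = 1.54×5.21/(2.33−1.54) × (0.1351−0.04836) = 10.16×0.08670 = 0.8806 mol·L⁻¹.
C_A = C_{A0}e^(−k₁t) = 0.7037 mol·L⁻¹, so C_S = C_{A0}−C_A−C_R = 3.626 mol·L⁻¹; C_R/C_S = 0.243.

0.243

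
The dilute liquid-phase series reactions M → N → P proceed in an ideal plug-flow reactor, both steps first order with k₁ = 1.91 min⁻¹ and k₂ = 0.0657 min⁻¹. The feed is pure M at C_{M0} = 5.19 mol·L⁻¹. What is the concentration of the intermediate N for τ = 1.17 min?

The intermediate concentration in a first-order A→B→C sequence is C_N = k₁C_{M0}(e^(−k₁τ) − e^(−k₂τ))/(k₂−k₁).
e^(−k₁τ) = e^(−1.91×1.17) = e^(−2.235) = 0.1070; e^(−k₂τ) = e^(−0.07687) = 0.9260.
C_N = 1.91×5.19/(0.0657−1.91) × (0.1070−0.9260) = (-5.375)×(-0.8190) = 4.402 mol·L⁻¹.

4.40 mol·L⁻¹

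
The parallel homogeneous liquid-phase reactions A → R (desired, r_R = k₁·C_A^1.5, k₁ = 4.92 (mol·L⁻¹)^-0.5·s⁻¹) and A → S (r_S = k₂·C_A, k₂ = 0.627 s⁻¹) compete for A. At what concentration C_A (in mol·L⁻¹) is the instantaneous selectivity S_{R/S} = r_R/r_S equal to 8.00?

S_{R/S} = (k₁/k₂)·C_A^0.5 ⇒ C_A = (S·k₂/k₁)^(2).
= (8.00×0.627/4.92)^(2) = (1.020)^(2) = 1.04 mol·L⁻¹.

1.04 mol·L⁻¹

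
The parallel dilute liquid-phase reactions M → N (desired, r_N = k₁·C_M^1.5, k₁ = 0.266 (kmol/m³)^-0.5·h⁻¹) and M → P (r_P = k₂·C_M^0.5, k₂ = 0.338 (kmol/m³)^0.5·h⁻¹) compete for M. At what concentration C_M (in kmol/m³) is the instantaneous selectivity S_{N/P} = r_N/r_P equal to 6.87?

S_{N/P} = (k₁/k₂)·C_M ⇒ C_M = S·k₂/k₁.
= 6.87×0.338/0.266 = 8.73 kmol/m³.

8.73 kmol/m³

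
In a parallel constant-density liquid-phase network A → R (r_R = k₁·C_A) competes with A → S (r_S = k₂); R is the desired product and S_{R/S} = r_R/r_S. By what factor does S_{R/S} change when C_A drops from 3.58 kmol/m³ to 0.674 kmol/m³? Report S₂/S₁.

0.188

S_{R/S} = (k₁/k₂)·C_A, so S₂/S₁ = (C_{A,2}/C_{A,1}).
= 0.674/3.58 = 0.188.
Selectivity toward R falls as C_A falls — high-concentration operation is favoured.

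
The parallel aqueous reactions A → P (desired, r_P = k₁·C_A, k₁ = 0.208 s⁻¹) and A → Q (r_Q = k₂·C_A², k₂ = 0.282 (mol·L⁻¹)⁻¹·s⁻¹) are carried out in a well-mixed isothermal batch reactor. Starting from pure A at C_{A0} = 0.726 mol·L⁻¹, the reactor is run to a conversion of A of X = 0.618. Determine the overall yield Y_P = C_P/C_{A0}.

C_A = C_{A0}(1−X) = 0.2773 mol·L⁻¹.
Along a PFR/batch, dC_P/dC_A = −r_P/(r_P+r_Q) = −k₁/(k₁+k₂·C_A).
Integrating from C_{A0} to C_A: C_P = (0.208/0.282)·ln[(0.208+0.282·0.726)/(0.208+0.282·0.277)] = 0.7376·ln(0.4127/0.2862) = 0.2700 mol·L⁻¹.
Y_P = C_P/C_{A0} = 0.2700/0.726 = 0.372.

0.372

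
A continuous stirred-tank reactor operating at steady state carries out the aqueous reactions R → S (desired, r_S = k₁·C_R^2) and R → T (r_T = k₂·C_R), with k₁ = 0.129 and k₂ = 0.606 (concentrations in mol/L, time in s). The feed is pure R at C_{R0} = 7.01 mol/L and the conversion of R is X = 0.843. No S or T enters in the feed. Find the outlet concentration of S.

Exit C_R = C_{R0}(1−X) = 7.01×0.157 = 1.101 mol/L.
A CSTR operates uniformly at the exit composition, giving r_S = 0.1563 and r_T = 0.6669 (each k·C_R^n at C_R = 1.101).
Fraction of consumed R going to S: r_S/(r_S+r_T) = 0.1898.
C_S = 0.1898·C_{R0}·X = 0.1898×7.01×0.843 = 1.12 mol/L.

1.12 mol/L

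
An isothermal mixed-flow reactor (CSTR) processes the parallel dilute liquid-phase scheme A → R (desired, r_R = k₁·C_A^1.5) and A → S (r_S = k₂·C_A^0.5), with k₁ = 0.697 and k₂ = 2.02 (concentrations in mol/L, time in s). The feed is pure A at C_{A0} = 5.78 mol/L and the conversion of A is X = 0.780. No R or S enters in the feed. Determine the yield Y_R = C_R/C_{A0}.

0.238

Exit C_A = C_{A0}(1−X) = 5.78×0.220 = 1.272 mol/L.
A CSTR operates uniformly at the exit composition, giving r_R = 0.9994 and r_S = 2.278 (each k·C_A^n at C_A = 1.272).
Fraction of consumed A going to R: r_R/(r_R+r_S) = 0.3050.
C_R = 0.3050·C_{A0}·X = 0.3050×5.78×0.780 = 1.37 mol/L; Y_R = C_R/C_{A0} = 0.238.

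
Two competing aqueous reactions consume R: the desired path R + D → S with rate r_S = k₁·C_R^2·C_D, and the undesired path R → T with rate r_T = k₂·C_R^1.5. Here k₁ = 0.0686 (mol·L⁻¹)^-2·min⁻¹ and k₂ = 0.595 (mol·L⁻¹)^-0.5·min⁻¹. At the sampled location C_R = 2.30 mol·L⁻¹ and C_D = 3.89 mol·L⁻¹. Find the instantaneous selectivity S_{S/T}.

0.680

S_{S/T} = r_S/r_T = (k₁·C_R^2·C_D)/(k₂·C_R^1.5) = (k₁/k₂)·C_R^0.5·C_D.
= (0.0686×2.300^2×3.890) / (0.595×2.300^1.5) = 1.412/2.075 = 0.680.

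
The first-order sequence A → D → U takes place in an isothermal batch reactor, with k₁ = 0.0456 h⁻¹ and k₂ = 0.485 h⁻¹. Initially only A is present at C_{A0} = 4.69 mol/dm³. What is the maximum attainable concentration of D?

0.345 mol/dm³

At the optimum, C_{D,max}/C_{A0} = (k₁/k₂)^[k₂/(k₂−k₁)].
= (0.0456/0.485)^(0.485/(0.485−0.0456)) = (0.09402)^(1.104) = 0.07356.
C_{D,max} = 0.07356×4.69 = 0.345 mol/dm³.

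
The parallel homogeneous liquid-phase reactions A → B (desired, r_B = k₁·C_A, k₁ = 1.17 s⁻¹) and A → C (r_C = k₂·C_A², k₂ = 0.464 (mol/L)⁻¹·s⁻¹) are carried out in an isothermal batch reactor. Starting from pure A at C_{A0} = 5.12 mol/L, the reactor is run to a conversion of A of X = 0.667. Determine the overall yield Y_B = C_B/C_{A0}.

C_A = C_{A0}(1−X) = 1.705 mol/L.
Along a PFR/batch, dC_B/dC_A = −r_B/(r_B+r_C) = −k₁/(k₁+k₂·C_A).
Integrating from C_{A0} to C_A: C_B = (1.17/0.464)·ln[(1.17+0.464·5.12)/(1.17+0.464·1.70)] = 2.522·ln(3.546/1.961) = 1.493 mol/L.
Y_B = C_B/C_{A0} = 1.493/5.12 = 0.292.

0.292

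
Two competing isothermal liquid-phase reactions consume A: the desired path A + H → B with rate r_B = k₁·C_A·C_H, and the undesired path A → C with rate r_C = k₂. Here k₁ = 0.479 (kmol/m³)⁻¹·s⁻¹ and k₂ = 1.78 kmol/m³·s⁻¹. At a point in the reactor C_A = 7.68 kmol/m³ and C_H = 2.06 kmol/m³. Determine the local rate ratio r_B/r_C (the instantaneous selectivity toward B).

4.26

S_{B/C} = r_B/r_C = (k₁·C_A·C_H)/(k₂) = (k₁/k₂)·C_A·C_H.
= (0.479×7.680×2.060) / (1.78) = 7.578/1.780 = 4.26.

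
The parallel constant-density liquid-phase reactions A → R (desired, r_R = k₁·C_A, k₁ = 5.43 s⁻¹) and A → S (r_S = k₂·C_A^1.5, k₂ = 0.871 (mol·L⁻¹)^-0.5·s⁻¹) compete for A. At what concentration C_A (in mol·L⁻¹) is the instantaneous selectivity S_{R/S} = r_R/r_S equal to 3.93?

S_{R/S} = (k₁/k₂)·C_A^-0.5 ⇒ C_A = (S·k₂/k₁)^(-2).
= (3.93×0.871/5.43)^(-2) = (0.6304)^(-2) = 2.52 mol·L⁻¹.

2.52 mol·L⁻¹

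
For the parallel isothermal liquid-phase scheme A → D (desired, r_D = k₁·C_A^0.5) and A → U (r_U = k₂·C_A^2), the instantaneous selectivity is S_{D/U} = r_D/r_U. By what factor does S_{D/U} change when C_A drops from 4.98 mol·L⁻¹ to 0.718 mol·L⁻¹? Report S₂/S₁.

18.3

S_{D/U} = (k₁/k₂)·C_A^-1.5, so S₂/S₁ = (C_{A,2}/C_{A,1})^-1.5.
= (0.718/4.98)^(-1.5) = (0.1442)^(-1.5) = 18.3.
Selectivity toward D rises as C_A falls — low-concentration operation is favoured.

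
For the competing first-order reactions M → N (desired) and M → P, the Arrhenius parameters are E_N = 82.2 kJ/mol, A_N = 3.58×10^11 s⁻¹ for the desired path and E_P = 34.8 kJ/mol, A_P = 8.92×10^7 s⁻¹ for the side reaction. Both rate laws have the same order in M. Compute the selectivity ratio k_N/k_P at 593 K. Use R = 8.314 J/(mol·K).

0.268

With equal orders, S_{N/P} = k_N/k_P = (A_N/A_P)·exp[(E_P−E_N)/(RT)].
(E_P−E_N)/(RT) = (34.8−82.2)×10³/(8.314×593) = -47400/4930 = -9.614.
k_N/k_P = (3.58×10^11/8.92×10^7)·exp(-9.614) = 4013 × 6.677×10^-5 = 0.268.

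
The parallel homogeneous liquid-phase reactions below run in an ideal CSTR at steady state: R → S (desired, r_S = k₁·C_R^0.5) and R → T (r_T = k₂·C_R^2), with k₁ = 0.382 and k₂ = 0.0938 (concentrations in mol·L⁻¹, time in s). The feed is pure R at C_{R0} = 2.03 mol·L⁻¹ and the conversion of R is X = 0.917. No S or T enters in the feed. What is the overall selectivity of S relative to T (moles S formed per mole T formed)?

58.9

Exit C_R = C_{R0}(1−X) = 2.03×0.0830 = 0.1685 mol·L⁻¹.
Rates in a CSTR are evaluated at the outlet concentration: r_S = 0.382×0.1685^0.5 = 0.1568, r_T = 0.0938×0.1685^2 = 0.002663.
Overall selectivity = C_S/C_T = r_Sτ/(r_Tτ) = r_S/r_T = 58.9.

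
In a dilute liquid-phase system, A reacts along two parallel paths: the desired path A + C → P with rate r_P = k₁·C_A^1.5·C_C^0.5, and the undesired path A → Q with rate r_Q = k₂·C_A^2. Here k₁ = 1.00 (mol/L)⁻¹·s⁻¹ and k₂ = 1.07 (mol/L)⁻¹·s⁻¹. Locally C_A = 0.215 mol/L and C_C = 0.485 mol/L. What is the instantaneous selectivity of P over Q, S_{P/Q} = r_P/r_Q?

S_{P/Q} = r_P/r_Q = (k₁·C_A^1.5·C_C^0.5)/(k₂·C_A^2) = (k₁/k₂)·C_A^-0.5·C_C^0.5.
= (1.00×0.2150^1.5×0.4850^0.5) / (1.07×0.2150^2) = 0.06943/0.04946 = 1.40.
The undesired path is higher order in A, so low C_A (CSTR or dilute feed) favours P.

1.40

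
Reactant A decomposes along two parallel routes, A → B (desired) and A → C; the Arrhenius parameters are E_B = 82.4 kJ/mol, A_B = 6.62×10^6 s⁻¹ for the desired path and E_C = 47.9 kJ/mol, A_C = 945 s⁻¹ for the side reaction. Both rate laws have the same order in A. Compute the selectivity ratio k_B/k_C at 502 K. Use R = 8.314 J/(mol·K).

1.80

Since both paths have the same order in A, the concentration cancels and S_{B/C} = k_B/k_C = (A_B/A_C)·exp[(E_C−E_B)/(RT)].
(E_C−E_B)/(RT) = (47.9−82.4)×10³/(8.314×502) = -34500/4174 = -8.266.
k_B/k_C = (6.62×10^6/945)·exp(-8.266) = 7005 × 2.571×10^-4 = 1.80.
Since E_B > E_C, raising the temperature improves selectivity toward B.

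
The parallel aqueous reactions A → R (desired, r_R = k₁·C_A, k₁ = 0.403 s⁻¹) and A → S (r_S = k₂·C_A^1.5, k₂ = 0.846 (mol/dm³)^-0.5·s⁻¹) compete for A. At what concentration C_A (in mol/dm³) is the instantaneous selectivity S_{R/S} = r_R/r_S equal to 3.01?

S_{R/S} = (k₁/k₂)·C_A^-0.5 ⇒ C_A = (S·k₂/k₁)^(-2).
= (3.01×0.846/0.403)^(-2) = (6.319)^(-2) = 0.0250 mol/dm³.

0.0250 mol/dm³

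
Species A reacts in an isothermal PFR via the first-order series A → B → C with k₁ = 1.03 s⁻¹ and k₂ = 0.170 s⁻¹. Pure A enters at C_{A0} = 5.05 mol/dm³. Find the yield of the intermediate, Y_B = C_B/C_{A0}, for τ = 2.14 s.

0.700

Solving the coupled first-order balances gives C_B(τ) = [k₁/(k₂−k₁)]·C_{A0}·(e^(−k₁τ) − e^(−k₂τ)).
e^(−k₁τ) = e^(−1.03×2.14) = e^(−2.204) = 0.1103; e^(−k₂τ) = e^(−0.3638) = 0.6950.
C_B = 1.03×5.05/(0.170−1.03) × (0.1103−0.6950) = (-6.048)×(-0.5847) = 3.536 mol/dm³.
Y_B = C_B/C_{A0} = 3.536/5.05 = 0.700.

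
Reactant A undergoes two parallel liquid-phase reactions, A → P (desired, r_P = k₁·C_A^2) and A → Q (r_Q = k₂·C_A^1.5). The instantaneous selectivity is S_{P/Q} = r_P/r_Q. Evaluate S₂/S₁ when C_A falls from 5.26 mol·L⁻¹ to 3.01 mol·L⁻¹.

S_{P/Q} = (k₁/k₂)·C_A^0.5, so S₂/S₁ = (C_{A,2}/C_{A,1})^0.5.
= (3.01/5.26)^0.5 = (0.5722)^0.5 = 0.756.

0.756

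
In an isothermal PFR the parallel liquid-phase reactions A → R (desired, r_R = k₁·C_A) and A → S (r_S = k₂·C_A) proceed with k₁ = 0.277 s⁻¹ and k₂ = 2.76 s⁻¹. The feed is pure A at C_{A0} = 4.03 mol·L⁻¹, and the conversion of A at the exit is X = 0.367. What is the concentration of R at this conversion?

0.135 mol·L⁻¹

C_A = C_{A0}(1−X) = 2.551 mol·L⁻¹.
Both paths are first order in A, so the instantaneous fraction to R is constant: dC_R/d(−C_A) = k₁/(k₁+k₂) = 0.09121.
C_R = 0.09121·(C_{A0}−C_A) = 0.09121×1.479 = 0.135 mol·L⁻¹.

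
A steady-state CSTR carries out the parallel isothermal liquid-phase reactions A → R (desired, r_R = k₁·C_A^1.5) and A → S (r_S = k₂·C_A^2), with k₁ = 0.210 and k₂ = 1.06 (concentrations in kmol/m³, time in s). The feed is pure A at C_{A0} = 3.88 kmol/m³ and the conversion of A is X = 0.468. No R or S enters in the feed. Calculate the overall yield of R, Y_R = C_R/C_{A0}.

Exit C_A = C_{A0}(1−X) = 3.88×0.532 = 2.064 kmol/m³.
Rates in a CSTR are evaluated at the outlet concentration: r_R = 0.210×2.064^1.5 = 0.6228, r_S = 1.06×2.064^2 = 4.516.
Fraction of consumed A going to R: r_R/(r_R+r_S) = 0.1212.
C_R = 0.1212·C_{A0}·X = 0.1212×3.88×0.468 = 0.220 kmol/m³; Y_R = C_R/C_{A0} = 0.0567.

0.0567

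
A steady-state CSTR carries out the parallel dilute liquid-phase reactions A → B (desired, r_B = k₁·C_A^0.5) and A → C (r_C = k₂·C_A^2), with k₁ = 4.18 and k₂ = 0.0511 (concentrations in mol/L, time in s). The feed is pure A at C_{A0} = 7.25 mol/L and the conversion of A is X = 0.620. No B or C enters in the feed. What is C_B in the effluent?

4.26 mol/L

Exit C_A = C_{A0}(1−X) = 7.25×0.380 = 2.755 mol/L.
In a CSTR the entire volume is at exit conditions, so r_B = 4.18×2.755^0.5 = 6.938 and r_C = 0.0511×2.755^2 = 0.3879.
Fraction of consumed A going to B: r_B/(r_B+r_C) = 0.9471.
C_B = 0.9471·C_{A0}·X = 0.9471×7.25×0.620 = 4.26 mol/L.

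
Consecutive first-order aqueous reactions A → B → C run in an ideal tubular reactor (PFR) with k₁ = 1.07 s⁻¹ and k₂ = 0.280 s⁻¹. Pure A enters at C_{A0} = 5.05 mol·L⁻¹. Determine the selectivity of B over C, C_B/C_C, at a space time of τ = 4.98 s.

0.495

The intermediate concentration in a first-order A→B→C sequence is C_B = k₁C_{A0}(e^(−k₁τ) − e^(−k₂τ))/(k₂−k₁).
e^(−k₁τ) = e^(−1.07×4.98) = e^(−5.329) = 0.004851; e^(−k₂τ) = e^(−1.394) = 0.2480.
C_B = 1.07×5.05/(0.280−1.07) × (0.004851−0.2480) = (-6.840)×(-0.2431) = 1.663 mol·L⁻¹.
C_A = C_{A0}e^(−k₁τ) = 0.02450 mol·L⁻¹, so C_C = C_{A0}−C_A−C_B = 3.363 mol·L⁻¹; C_B/C_C = 0.495.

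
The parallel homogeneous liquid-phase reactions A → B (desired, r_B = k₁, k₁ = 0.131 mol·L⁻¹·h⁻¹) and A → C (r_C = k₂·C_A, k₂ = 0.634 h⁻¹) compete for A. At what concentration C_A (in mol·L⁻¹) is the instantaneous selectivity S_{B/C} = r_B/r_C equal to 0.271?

0.762 mol·L⁻¹

S_{B/C} = (k₁/k₂)·C_A⁻¹ ⇒ C_A = (S·k₂/k₁)^(-1).
= (0.271×0.634/0.131)^(-1) = (1.312)^(-1) = 0.762 mol·L⁻¹.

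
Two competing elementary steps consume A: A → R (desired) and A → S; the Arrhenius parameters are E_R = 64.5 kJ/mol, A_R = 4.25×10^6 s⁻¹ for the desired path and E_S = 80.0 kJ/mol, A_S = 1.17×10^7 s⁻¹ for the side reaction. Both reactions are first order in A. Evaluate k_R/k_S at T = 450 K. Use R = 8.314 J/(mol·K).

Since both paths have the same order in A, the concentration cancels and S_{R/S} = k_R/k_S = (A_R/A_S)·exp[(E_S−E_R)/(RT)].
(E_S−E_R)/(RT) = (80.0−64.5)×10³/(8.314×450) = 15500/3741 = 4.143.
k_R/k_S = (4.25×10^6/1.17×10^7)·exp(4.143) = 0.3632 × 62.99 = 22.9.

22.9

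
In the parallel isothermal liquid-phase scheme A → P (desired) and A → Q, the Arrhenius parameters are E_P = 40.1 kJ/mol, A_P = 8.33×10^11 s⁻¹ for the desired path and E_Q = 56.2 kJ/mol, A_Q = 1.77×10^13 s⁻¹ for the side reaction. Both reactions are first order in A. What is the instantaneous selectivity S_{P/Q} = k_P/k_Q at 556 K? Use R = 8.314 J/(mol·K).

With equal orders, S_{P/Q} = k_P/k_Q = (A_P/A_Q)·exp[(E_Q−E_P)/(RT)].
(E_Q−E_P)/(RT) = (56.2−40.1)×10³/(8.314×556) = 16100/4623 = 3.483.
k_P/k_Q = (8.33×10^11/1.77×10^13)·exp(3.483) = 0.04706 × 32.55 = 1.53.
Since E_P < E_Q, lowering the temperature improves selectivity toward P.

1.53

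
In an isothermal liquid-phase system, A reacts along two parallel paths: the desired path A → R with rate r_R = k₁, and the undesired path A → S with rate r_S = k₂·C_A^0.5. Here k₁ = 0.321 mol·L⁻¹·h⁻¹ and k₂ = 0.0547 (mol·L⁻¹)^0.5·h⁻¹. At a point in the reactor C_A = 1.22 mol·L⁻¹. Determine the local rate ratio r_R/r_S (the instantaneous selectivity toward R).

S_{R/S} = r_R/r_S = (k₁)/(k₂·C_A^0.5) = (k₁/k₂)·C_A^-0.5.
= (0.321) / (0.0547×1.220^0.5) = 0.3210/0.06042 = 5.31.
The undesired path is higher order in A, so low C_A (CSTR or dilute feed) favours R.

5.31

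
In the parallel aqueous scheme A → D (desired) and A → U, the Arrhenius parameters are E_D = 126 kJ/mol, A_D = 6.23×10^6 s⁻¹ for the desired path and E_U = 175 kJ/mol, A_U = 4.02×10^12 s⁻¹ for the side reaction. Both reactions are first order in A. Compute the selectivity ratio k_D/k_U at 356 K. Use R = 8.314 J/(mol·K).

24.0

k_D/k_U = (A_D/A_U)·exp[−(E_D−E_U)/(RT)] = (A_D/A_U)·exp[(E_U−E_D)/(RT)].
(E_U−E_D)/(RT) = (175−126)×10³/(8.314×356) = 49000/2960 = 16.56.
k_D/k_U = (6.23×10^6/4.02×10^12)·exp(16.56) = 1.550×10^-6 × 1.548×10^7 = 24.0.
Since E_D < E_U, lowering the temperature improves selectivity toward D.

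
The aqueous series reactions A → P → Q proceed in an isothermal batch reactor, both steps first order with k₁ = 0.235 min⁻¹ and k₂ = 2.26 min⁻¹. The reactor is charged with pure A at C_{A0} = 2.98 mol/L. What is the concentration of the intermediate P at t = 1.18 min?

0.238 mol/L

For first-order series with pure A initially, C_P(t) = k₁C_{A0}/(k₂−k₁)·(e^(−k₁t) − e^(−k₂t)).
e^(−k₁t) = e^(−0.235×1.18) = e^(−0.2773) = 0.7578; e^(−k₂t) = e^(−2.667) = 0.06947.
C_P = 0.235×2.98/(2.26−0.235) × (0.7578−0.06947) = 0.3458×0.6884 = 0.2381 mol/L.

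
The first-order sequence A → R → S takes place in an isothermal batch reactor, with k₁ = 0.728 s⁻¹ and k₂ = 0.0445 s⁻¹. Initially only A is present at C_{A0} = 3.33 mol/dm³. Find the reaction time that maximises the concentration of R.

4.09 s

For first-order series the maximum of C_R occurs at t_opt = ln(k₂/k₁)/(k₂−k₁).
= ln(0.0445/0.728)/(0.0445−0.728) = ln(0.06113)/-0.6835 = -2.795/-0.6835 = 4.09 s.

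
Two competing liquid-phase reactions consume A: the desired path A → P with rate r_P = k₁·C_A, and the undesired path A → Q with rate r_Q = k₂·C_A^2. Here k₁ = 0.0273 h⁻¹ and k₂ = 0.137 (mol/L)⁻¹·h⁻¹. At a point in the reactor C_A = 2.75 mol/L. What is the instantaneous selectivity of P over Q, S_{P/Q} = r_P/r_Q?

S_{P/Q} = r_P/r_Q = (k₁·C_A)/(k₂·C_A^2) = (k₁/k₂)·C_A⁻¹.
= (0.0273×2.750) / (0.137×2.750^2) = 0.07508/1.036 = 0.0725.
The undesired path is higher order in A, so low C_A (CSTR or dilute feed) favours P.

0.0725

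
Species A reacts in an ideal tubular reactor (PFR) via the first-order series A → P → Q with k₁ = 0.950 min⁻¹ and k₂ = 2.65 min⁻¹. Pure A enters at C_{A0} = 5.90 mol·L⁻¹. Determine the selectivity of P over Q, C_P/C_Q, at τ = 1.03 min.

0.385

Solving the coupled first-order balances gives C_P(τ) = [k₁/(k₂−k₁)]·C_{A0}·(e^(−k₁τ) − e^(−k₂τ)).
e^(−k₁τ) = e^(−0.950×1.03) = e^(−0.9785) = 0.3759; e^(−k₂τ) = e^(−2.729) = 0.06525.
C_P = 0.950×5.90/(2.65−0.950) × (0.3759−0.06525) = 3.297×0.3106 = 1.024 mol·L⁻¹.
C_A = C_{A0}e^(−k₁τ) = 2.218 mol·L⁻¹, so C_Q = C_{A0}−C_A−C_P = 2.658 mol·L⁻¹; C_P/C_Q = 0.385.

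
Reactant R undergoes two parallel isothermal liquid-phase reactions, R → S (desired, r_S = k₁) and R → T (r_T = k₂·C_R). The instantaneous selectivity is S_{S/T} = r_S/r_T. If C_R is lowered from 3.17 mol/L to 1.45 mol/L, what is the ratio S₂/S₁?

S_{S/T} = (k₁/k₂)·C_R⁻¹, so S₂/S₁ = (C_{R,2}/C_{R,1})⁻¹.
= 3.17/1.45 = 2.19.

2.19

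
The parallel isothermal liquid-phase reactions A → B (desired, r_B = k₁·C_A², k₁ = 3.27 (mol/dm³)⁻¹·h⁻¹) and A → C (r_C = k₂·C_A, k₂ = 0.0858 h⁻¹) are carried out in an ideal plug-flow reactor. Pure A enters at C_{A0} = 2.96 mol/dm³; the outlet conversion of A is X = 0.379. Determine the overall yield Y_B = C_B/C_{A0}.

C_A = C_{A0}(1−X) = 1.838 mol/dm³.
Along a PFR/batch, dC_C/dC_A = −r_C/(r_B+r_C) = −k₂/(k₂+k₁·C_A).
Integrating from C_{A0} to C_A: C_C = (0.0858/3.27)·ln[(0.0858+3.27·2.96)/(0.0858+3.27·1.84)] = 0.02624·ln(9.765/6.097) = 0.01236 mol/dm³.
Then C_B = (C_{A0}−C_A) − C_C = 1.122 − 0.01236 = 1.109 mol/dm³.
Y_B = C_B/C_{A0} = 1.109/2.96 = 0.375.

0.375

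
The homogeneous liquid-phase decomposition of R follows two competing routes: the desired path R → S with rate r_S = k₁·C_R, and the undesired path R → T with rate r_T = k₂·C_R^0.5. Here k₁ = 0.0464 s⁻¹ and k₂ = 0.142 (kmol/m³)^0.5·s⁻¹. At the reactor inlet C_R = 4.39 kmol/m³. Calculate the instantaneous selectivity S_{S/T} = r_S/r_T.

S_{S/T} = r_S/r_T = (k₁·C_R)/(k₂·C_R^0.5) = (k₁/k₂)·C_R^0.5.
= (0.0464×4.390) / (0.142×4.390^0.5) = 0.2037/0.2975 = 0.685.
Since the desired path is higher order in R, keeping C_R high (PFR or concentrated feed) favours S.

0.685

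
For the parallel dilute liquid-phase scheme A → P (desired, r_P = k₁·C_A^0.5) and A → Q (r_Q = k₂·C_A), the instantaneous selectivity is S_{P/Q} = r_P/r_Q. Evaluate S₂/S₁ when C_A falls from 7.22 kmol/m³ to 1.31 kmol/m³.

S_{P/Q} = (k₁/k₂)·C_A^-0.5, so S₂/S₁ = (C_{A,2}/C_{A,1})^-0.5.
= (1.31/7.22)^(-0.5) = (0.1814)^(-0.5) = 2.35.
Selectivity toward P rises as C_A falls — low-concentration operation is favoured.

2.35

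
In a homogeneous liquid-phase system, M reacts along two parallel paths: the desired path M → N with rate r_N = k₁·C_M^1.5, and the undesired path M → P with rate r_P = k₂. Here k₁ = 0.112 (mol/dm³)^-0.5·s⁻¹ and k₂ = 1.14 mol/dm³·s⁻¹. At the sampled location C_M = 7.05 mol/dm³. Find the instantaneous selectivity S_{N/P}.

S_{N/P} = r_N/r_P = (k₁·C_M^1.5)/(k₂) = (k₁/k₂)·C_M^1.5.
= (0.112×7.050^1.5) / (1.14) = 2.097/1.140 = 1.84.
Since the desired path is higher order in M, keeping C_M high (PFR or concentrated feed) favours N.

1.84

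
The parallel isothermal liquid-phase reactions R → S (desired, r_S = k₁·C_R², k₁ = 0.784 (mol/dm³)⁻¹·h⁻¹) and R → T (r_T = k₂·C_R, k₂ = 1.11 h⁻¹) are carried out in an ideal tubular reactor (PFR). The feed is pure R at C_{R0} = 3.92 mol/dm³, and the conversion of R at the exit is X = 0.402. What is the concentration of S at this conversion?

1.08 mol/dm³

C_R = C_{R0}(1−X) = 2.344 mol/dm³.
Along a PFR/batch, dC_T/dC_R = −r_T/(r_S+r_T) = −k₂/(k₂+k₁·C_R).
Integrating from C_{R0} to C_R: C_T = (1.11/0.784)·ln[(1.11+0.784·3.92)/(1.11+0.784·2.34)] = 1.416·ln(4.183/2.948) = 0.4956 mol/dm³.
Then C_S = (C_{R0}−C_R) − C_T = 1.576 − 0.4956 = 1.080 mol/dm³.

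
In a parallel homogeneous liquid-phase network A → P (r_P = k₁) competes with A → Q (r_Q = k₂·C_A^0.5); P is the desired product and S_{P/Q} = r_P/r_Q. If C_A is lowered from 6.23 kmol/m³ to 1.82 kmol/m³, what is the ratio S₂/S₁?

1.85

S_{P/Q} = (k₁/k₂)·C_A^-0.5, so S₂/S₁ = (C_{A,2}/C_{A,1})^-0.5.
= (1.82/6.23)^(-0.5) = (0.2921)^(-0.5) = 1.85.
Selectivity toward P rises as C_A falls — low-concentration operation is favoured.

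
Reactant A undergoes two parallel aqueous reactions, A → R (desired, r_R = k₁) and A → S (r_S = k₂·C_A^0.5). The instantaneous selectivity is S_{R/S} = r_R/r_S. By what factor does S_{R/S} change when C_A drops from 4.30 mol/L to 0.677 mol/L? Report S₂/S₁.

S_{R/S} = (k₁/k₂)·C_A^-0.5, so S₂/S₁ = (C_{A,2}/C_{A,1})^-0.5.
= (0.677/4.30)^(-0.5) = (0.1574)^(-0.5) = 2.52.
Selectivity toward R rises as C_A falls — low-concentration operation is favoured.

2.52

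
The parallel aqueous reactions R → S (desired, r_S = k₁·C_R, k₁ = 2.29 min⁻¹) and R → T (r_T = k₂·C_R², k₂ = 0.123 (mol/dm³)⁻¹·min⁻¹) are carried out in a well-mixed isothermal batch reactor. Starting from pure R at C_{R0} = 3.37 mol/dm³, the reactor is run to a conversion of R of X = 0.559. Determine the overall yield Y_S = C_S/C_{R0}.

C_R = C_{R0}(1−X) = 1.486 mol/dm³.
Along a PFR/batch, dC_S/dC_R = −r_S/(r_S+r_T) = −k₁/(k₁+k₂·C_R).
Integrating from C_{R0} to C_R: C_S = (2.29/0.123)·ln[(2.29+0.123·3.37)/(2.29+0.123·1.49)] = 18.62·ln(2.705/2.473) = 1.668 mol/dm³.
Y_S = C_S/C_{R0} = 1.668/3.37 = 0.495.

0.495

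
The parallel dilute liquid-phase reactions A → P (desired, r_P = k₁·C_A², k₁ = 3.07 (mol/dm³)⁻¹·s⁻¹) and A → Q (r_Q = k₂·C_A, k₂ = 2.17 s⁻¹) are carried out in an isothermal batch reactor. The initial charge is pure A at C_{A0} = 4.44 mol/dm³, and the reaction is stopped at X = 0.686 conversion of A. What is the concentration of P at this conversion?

C_A = C_{A0}(1−X) = 1.394 mol/dm³.
Along a PFR/batch, dC_Q/dC_A = −r_Q/(r_P+r_Q) = −k₂/(k₂+k₁·C_A).
Integrating from C_{A0} to C_A: C_Q = (2.17/3.07)·ln[(2.17+3.07·4.44)/(2.17+3.07·1.39)] = 0.7068·ln(15.80/6.450) = 0.6333 mol/dm³.
Then C_P = (C_{A0}−C_A) − C_Q = 3.046 − 0.6333 = 2.413 mol/dm³.

2.41 mol/dm³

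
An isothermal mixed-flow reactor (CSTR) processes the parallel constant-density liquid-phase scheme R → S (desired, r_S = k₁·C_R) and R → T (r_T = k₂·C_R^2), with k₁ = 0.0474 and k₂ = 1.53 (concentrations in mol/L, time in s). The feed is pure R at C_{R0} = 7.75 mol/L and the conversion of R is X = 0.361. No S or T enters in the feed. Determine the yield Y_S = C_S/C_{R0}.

Exit C_R = C_{R0}(1−X) = 7.75×0.639 = 4.952 mol/L.
Rates in a CSTR are evaluated at the outlet concentration: r_S = 0.0474×4.952 = 0.2347, r_T = 1.53×4.952^2 = 37.52.
Fraction of consumed R going to S: r_S/(r_S+r_T) = 0.006217.
C_S = 0.006217·C_{R0}·X = 0.006217×7.75×0.361 = 0.0174 mol/L; Y_S = C_S/C_{R0} = 0.00224.

0.00224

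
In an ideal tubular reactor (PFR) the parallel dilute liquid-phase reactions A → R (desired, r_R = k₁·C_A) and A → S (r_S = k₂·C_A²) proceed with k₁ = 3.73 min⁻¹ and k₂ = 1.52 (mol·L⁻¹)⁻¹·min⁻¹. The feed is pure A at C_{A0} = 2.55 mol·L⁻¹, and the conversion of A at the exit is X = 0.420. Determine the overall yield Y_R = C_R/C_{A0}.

C_A = C_{A0}(1−X) = 1.479 mol·L⁻¹.
Along a PFR/batch, dC_R/dC_A = −r_R/(r_R+r_S) = −k₁/(k₁+k₂·C_A).
Integrating from C_{A0} to C_A: C_R = (3.73/1.52)·ln[(3.73+1.52·2.55)/(3.73+1.52·1.48)] = 2.454·ln(7.606/5.978) = 0.5910 mol·L⁻¹.
Y_R = C_R/C_{A0} = 0.5910/2.55 = 0.232.

0.232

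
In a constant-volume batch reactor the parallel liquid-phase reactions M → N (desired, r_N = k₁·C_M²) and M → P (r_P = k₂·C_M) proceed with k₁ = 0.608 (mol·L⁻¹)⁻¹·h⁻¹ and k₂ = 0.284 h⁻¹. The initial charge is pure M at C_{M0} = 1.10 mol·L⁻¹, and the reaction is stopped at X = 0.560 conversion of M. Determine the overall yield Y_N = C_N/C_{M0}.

C_M = C_{M0}(1−X) = 0.4840 mol·L⁻¹.
Along a PFR/batch, dC_P/dC_M = −r_P/(r_N+r_P) = −k₂/(k₂+k₁·C_M).
Integrating from C_{M0} to C_M: C_P = (0.284/0.608)·ln[(0.284+0.608·1.10)/(0.284+0.608·0.484)] = 0.4671·ln(0.9528/0.5783) = 0.2333 mol·L⁻¹.
Then C_N = (C_{M0}−C_M) − C_P = 0.6160 − 0.2333 = 0.3827 mol·L⁻¹.
Y_N = C_N/C_{M0} = 0.3827/1.10 = 0.348.

0.348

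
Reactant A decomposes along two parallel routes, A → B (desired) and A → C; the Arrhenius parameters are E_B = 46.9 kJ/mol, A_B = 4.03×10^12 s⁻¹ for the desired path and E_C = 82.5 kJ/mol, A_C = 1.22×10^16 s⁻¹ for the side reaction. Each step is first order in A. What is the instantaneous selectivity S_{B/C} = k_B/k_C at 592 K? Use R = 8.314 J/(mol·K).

Since both paths have the same order in A, the concentration cancels and S_{B/C} = k_B/k_C = (A_B/A_C)·exp[(E_C−E_B)/(RT)].
(E_C−E_B)/(RT) = (82.5−46.9)×10³/(8.314×592) = 35600/4922 = 7.233.
k_B/k_C = (4.03×10^12/1.22×10^16)·exp(7.233) = 3.303×10^-4 × 1384 = 0.457.

0.457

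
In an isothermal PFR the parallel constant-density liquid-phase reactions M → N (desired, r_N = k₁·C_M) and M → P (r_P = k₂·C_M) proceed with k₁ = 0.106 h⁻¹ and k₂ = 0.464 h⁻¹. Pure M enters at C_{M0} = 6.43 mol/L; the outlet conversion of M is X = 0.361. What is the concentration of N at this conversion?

C_M = C_{M0}(1−X) = 4.109 mol/L.
Both paths are first order in M, so the instantaneous fraction to N is constant: dC_N/d(−C_M) = k₁/(k₁+k₂) = 0.1860.
C_N = 0.1860·(C_{M0}−C_M) = 0.1860×2.321 = 0.432 mol/L.

0.432 mol/L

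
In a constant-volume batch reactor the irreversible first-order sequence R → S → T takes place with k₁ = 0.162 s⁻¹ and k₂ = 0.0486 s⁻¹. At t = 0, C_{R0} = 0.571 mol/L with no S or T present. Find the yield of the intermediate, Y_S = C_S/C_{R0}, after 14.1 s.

0.574

The intermediate concentration in a first-order A→B→C sequence is C_S = k₁C_{R0}(e^(−k₁t) − e^(−k₂t))/(k₂−k₁).
e^(−k₁t) = e^(−0.162×14.1) = e^(−2.284) = 0.1019; e^(−k₂t) = e^(−0.6853) = 0.5040.
C_S = 0.162×0.571/(0.0486−0.162) × (0.1019−0.5040) = (-0.8157)×(-0.4021) = 0.3280 mol/L.
Y_S = C_S/C_{R0} = 0.3280/0.571 = 0.574.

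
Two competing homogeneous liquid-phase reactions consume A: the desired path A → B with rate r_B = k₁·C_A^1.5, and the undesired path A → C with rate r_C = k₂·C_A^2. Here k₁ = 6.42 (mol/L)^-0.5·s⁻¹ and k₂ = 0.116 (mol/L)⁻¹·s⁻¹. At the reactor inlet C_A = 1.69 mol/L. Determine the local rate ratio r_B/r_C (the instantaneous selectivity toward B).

S_{B/C} = r_B/r_C = (k₁·C_A^1.5)/(k₂·C_A^2) = (k₁/k₂)·C_A^-0.5.
= (6.42×1.690^1.5) / (0.116×1.690^2) = 14.10/0.3313 = 42.6.
The undesired path is higher order in A, so low C_A (CSTR or dilute feed) favours B.

42.6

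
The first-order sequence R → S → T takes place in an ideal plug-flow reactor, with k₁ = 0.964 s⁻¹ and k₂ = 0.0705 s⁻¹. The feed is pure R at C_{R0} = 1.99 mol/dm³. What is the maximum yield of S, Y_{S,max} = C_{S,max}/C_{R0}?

Evaluating C_S at τ_opt = ln(k₂/k₁)/(k₂−k₁) gives C_{S,max}/C_{R0} = (k₁/k₂)^[k₂/(k₂−k₁)].
= (0.964/0.0705)^(0.0705/(0.0705−0.964)) = (13.67)^(-0.07890) = 0.8135.

0.814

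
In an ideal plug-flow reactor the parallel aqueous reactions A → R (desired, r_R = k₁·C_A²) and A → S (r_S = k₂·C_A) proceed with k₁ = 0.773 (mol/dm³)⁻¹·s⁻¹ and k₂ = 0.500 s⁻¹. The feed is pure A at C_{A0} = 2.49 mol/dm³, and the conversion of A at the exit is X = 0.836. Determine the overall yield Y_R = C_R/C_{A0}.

0.553

C_A = C_{A0}(1−X) = 0.4084 mol/dm³.
Along a PFR/batch, dC_S/dC_A = −r_S/(r_R+r_S) = −k₂/(k₂+k₁·C_A).
Integrating from C_{A0} to C_A: C_S = (0.500/0.773)·ln[(0.500+0.773·2.49)/(0.500+0.773·0.408)] = 0.6468·ln(2.425/0.8157) = 0.7047 mol/dm³.
Then C_R = (C_{A0}−C_A) − C_S = 2.082 − 0.7047 = 1.377 mol/dm³.
Y_R = C_R/C_{A0} = 1.377/2.49 = 0.553.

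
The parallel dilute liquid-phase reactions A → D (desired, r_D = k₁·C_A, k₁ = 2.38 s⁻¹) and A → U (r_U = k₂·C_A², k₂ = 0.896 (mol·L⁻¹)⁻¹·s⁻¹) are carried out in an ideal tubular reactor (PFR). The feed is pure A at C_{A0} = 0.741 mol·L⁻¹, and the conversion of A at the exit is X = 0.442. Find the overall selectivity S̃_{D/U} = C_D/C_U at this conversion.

C_A = C_{A0}(1−X) = 0.4135 mol·L⁻¹.
Along a PFR/batch, dC_D/dC_A = −r_D/(r_D+r_U) = −k₁/(k₁+k₂·C_A).
Integrating from C_{A0} to C_A: C_D = (2.38/0.896)·ln[(2.38+0.896·0.741)/(2.38+0.896·0.413)] = 2.656·ln(3.044/2.750) = 0.2693 mol·L⁻¹.
C_U = (C_{A0}−C_A)−C_D = 0.05824 mol·L⁻¹; S̃_{D/U} = 0.2693/0.05824 = 4.62.

4.62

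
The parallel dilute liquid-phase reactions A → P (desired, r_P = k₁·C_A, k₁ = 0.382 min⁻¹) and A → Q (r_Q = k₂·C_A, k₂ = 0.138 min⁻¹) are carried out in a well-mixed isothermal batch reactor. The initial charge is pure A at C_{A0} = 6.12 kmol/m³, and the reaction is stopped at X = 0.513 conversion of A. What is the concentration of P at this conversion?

C_A = C_{A0}(1−X) = 2.980 kmol/m³.
Both paths are first order in A, so the instantaneous fraction to P is constant: dC_P/d(−C_A) = k₁/(k₁+k₂) = 0.7346.
C_P = 0.7346·(C_{A0}−C_A) = 0.7346×3.140 = 2.31 kmol/m³.

2.31 kmol/m³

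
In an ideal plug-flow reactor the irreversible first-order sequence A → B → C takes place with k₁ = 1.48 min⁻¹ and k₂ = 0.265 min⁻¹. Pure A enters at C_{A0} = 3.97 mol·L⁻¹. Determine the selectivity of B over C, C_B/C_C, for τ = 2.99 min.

The intermediate concentration in a first-order A→B→C sequence is C_B = k₁C_{A0}(e^(−k₁τ) − e^(−k₂τ))/(k₂−k₁).
e^(−k₁τ) = e^(−1.48×2.99) = e^(−4.425) = 0.01197; e^(−k₂τ) = e^(−0.7924) = 0.4528.
C_B = 1.48×3.97/(0.265−1.48) × (0.01197−0.4528) = (-4.836)×(-0.4408) = 2.132 mol·L⁻¹.
C_A = C_{A0}e^(−k₁τ) = 0.04753 mol·L⁻¹, so C_C = C_{A0}−C_A−C_B = 1.791 mol·L⁻¹; C_B/C_C = 1.19.

1.19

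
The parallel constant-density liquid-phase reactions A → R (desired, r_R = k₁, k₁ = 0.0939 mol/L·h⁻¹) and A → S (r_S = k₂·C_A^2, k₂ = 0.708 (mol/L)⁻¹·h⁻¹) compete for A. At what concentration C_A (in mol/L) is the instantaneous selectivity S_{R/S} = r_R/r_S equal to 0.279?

S_{R/S} = (k₁/k₂)·C_A^-2 ⇒ C_A = (S·k₂/k₁)^(-0.5).
= (0.279×0.708/0.0939)^(-0.5) = (2.104)^(-0.5) = 0.689 mol/L.

0.689 mol/L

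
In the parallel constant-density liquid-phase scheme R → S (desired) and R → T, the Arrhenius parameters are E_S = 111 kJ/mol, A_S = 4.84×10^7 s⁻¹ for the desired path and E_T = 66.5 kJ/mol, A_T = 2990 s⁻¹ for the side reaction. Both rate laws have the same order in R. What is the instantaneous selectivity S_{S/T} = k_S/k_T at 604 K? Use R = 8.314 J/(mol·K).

2.29

With equal orders, S_{S/T} = k_S/k_T = (A_S/A_T)·exp[(E_T−E_S)/(RT)].
(E_T−E_S)/(RT) = (66.5−111)×10³/(8.314×604) = -44500/5022 = -8.862.
k_S/k_T = (4.84×10^7/2990)·exp(-8.862) = 16187 × 1.417×10^-4 = 2.29.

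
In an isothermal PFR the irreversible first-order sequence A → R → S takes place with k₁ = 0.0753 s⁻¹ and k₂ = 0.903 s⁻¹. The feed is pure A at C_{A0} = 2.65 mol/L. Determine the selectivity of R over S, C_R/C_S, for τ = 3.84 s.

The intermediate concentration in a first-order A→B→C sequence is C_R = k₁C_{A0}(e^(−k₁τ) − e^(−k₂τ))/(k₂−k₁).
e^(−k₁τ) = e^(−0.0753×3.84) = e^(−0.2892) = 0.7489; e^(−k₂τ) = e^(−3.468) = 0.03119.
C_R = 0.0753×2.65/(0.903−0.0753) × (0.7489−0.03119) = 0.2411×0.7177 = 0.1730 mol/L.
C_A = C_{A0}e^(−k₁τ) = 1.985 mol/L, so C_S = C_{A0}−C_A−C_R = 0.4924 mol/L; C_R/C_S = 0.351.

0.351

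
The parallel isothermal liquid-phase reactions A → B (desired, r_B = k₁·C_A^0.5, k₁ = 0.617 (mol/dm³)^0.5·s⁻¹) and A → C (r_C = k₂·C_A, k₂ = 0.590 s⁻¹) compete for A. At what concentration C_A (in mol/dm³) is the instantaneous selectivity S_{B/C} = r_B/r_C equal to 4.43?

S_{B/C} = (k₁/k₂)·C_A^-0.5 ⇒ C_A = (S·k₂/k₁)^(-2).
= (4.43×0.590/0.617)^(-2) = (4.236)^(-2) = 0.0557 mol/dm³.

0.0557 mol/dm³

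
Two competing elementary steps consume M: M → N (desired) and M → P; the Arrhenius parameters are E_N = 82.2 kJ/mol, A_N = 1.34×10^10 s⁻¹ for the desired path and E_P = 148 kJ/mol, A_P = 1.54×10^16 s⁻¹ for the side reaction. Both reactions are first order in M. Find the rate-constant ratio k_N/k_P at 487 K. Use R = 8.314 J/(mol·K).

9.94

k_N/k_P = (A_N/A_P)·exp[−(E_N−E_P)/(RT)] = (A_N/A_P)·exp[(E_P−E_N)/(RT)].
(E_P−E_N)/(RT) = (148−82.2)×10³/(8.314×487) = 65800/4049 = 16.25.
k_N/k_P = (1.34×10^10/1.54×10^16)·exp(16.25) = 8.701×10^-7 × 1.142×10^7 = 9.94.
Since E_N < E_P, lowering the temperature improves selectivity toward N.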